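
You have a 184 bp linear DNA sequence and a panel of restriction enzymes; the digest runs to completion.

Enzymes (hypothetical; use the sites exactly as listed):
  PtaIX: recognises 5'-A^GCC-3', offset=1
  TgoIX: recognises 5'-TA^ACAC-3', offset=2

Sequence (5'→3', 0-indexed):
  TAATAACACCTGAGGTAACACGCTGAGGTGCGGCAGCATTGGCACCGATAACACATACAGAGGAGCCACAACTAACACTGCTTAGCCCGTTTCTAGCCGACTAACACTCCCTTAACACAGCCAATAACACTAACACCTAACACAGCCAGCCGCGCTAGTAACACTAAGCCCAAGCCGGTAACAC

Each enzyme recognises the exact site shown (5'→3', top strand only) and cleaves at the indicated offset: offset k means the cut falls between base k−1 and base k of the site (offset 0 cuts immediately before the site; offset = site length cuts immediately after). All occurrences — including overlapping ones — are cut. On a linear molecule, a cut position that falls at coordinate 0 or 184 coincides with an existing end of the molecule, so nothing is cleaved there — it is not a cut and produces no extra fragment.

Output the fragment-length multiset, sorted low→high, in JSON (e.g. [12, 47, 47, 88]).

[4,4,5,5,5,6,6,7,7,7,7,8,10,10,11,11,12,12,14,33]

Per-enzyme occurrences:
  PtaIX (AGCC, off=1): starts [63, 83, 94, 118, 143, 147, 166, 172] → cuts [64, 84, 95, 119, 144, 148, 167, 173]
  TgoIX (TAACAC, off=2): starts [3, 15, 48, 72, 101, 112, 124, 130, 137, 158, 178] → cuts [5, 17, 50, 74, 103, 114, 126, 132, 139, 160, 180]

Pooled cuts: [5, 17, 50, 64, 74, 84, 95, 103, 114, 119, 126, 132, 139, 144, 148, 160, 167, 173, 180]

Fragment lengths:
  [0,5): 5 bp
  [5,17): 12 bp
  [17,50): 33 bp
  [50,64): 14 bp
  [64,74): 10 bp
  [74,84): 10 bp
  [84,95): 11 bp
  [95,103): 8 bp
  [103,114): 11 bp
  [114,119): 5 bp
  [119,126): 7 bp
  [126,132): 6 bp
  [132,139): 7 bp
  [139,144): 5 bp
  [144,148): 4 bp
  [148,160): 12 bp
  [160,167): 7 bp
  [167,173): 6 bp
  [173,180): 7 bp
  [180,184): 4 bp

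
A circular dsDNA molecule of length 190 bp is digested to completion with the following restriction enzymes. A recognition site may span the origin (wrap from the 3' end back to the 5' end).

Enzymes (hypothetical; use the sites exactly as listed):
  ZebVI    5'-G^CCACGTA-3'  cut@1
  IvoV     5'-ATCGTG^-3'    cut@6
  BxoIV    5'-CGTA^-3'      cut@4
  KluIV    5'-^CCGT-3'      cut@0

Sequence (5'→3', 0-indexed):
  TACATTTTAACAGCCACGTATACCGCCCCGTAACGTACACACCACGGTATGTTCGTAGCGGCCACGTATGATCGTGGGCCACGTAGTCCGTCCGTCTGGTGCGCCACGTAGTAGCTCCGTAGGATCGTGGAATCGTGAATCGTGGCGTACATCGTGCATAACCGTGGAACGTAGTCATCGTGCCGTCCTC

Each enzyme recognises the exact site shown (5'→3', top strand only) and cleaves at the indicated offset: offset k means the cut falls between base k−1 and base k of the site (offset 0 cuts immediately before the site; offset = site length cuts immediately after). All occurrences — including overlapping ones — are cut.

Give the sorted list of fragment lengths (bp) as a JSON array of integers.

Scan for sites:
  ZebVI GCCACGTA/1: at [12, 60, 77, 102] ⇒ [13, 61, 78, 103]
  IvoV ATCGTG/6: at [70, 123, 131, 138, 150, 176] ⇒ [76, 129, 137, 144, 156, 182]
  BxoIV CGTA/4: at [16, 28, 33, 53, 64, 81, 106, 117, 145, 169] ⇒ [20, 32, 37, 57, 68, 85, 110, 121, 149, 173]
  KluIV CCGT/0: at [27, 87, 91, 116, 161, 182] ⇒ [27, 87, 91, 116, 161, 182]

All cut coordinates (distinct, sorted): [13, 20, 27, 32, 37, 57, 61, 68, 76, 78, 85, 87, 91, 103, 110, 116, 121, 129, 137, 144, 149, 156, 161, 173, 182]

Fragment lengths:
  13→20: 7 bp
  20→27: 7 bp
  27→32: 5 bp
  32→37: 5 bp
  37→57: 20 bp
  57→61: 4 bp
  61→68: 7 bp
  68→76: 8 bp
  76→78: 2 bp
  78→85: 7 bp
  85→87: 2 bp
  87→91: 4 bp
  91→103: 12 bp
  103→110: 7 bp
  110→116: 6 bp
  116→121: 5 bp
  121→129: 8 bp
  129→137: 8 bp
  137→144: 7 bp
  144→149: 5 bp
  149→156: 7 bp
  156→161: 5 bp
  161→173: 12 bp
  173→182: 9 bp
  182→13 (wrap): 190-182+13 = 21 bp

[2,2,4,4,5,5,5,5,5,6,7,7,7,7,7,7,7,8,8,8,9,12,12,20,21]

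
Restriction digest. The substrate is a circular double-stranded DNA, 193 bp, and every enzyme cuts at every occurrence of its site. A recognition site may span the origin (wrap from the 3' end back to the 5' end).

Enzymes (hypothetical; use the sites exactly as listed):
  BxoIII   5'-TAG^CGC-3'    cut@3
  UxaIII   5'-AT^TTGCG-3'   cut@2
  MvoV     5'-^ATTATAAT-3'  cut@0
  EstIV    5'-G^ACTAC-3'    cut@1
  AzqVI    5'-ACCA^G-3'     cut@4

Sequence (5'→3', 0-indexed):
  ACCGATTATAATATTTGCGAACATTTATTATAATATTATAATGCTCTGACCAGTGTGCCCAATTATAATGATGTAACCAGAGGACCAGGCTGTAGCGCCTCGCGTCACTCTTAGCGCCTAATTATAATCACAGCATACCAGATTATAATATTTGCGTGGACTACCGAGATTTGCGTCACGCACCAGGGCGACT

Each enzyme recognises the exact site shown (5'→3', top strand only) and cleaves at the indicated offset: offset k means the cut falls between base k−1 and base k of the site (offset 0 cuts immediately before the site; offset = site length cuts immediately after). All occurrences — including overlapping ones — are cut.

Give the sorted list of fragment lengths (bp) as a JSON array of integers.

[1,5,6,7,8,8,8,8,9,10,10,11,12,15,18,18,19,20]

Per-enzyme occurrences:
  BxoIII TAGCGC/3: at [92, 111] ⇒ [95, 114]
  UxaIII ATTTGCG/2: at [12, 149, 168] ⇒ [14, 151, 170]
  MvoV ATTATAAT/0: at [4, 26, 34, 61, 120, 141] ⇒ [4, 26, 34, 61, 120, 141]
  EstIV GACTAC/1: at [158, 189] ⇒ [159, 190]
  AzqVI ACCAG/4: at [48, 75, 83, 136, 181] ⇒ [52, 79, 87, 140, 185]

Pooled cuts: [4, 14, 26, 34, 52, 61, 79, 87, 95, 114, 120, 140, 141, 151, 159, 170, 185, 190]

Fragment lengths:
  4→14: 10 bp
  14→26: 12 bp
  26→34: 8 bp
  34→52: 18 bp
  52→61: 9 bp
  61→79: 18 bp
  79→87: 8 bp
  87→95: 8 bp
  95→114: 19 bp
  114→120: 6 bp
  120→140: 20 bp
  140→141: 1 bp
  141→151: 10 bp
  151→159: 8 bp
  159→170: 11 bp
  170→185: 15 bp
  185→190: 5 bp
  190→4 (wrap): 193-190+4 = 7 bp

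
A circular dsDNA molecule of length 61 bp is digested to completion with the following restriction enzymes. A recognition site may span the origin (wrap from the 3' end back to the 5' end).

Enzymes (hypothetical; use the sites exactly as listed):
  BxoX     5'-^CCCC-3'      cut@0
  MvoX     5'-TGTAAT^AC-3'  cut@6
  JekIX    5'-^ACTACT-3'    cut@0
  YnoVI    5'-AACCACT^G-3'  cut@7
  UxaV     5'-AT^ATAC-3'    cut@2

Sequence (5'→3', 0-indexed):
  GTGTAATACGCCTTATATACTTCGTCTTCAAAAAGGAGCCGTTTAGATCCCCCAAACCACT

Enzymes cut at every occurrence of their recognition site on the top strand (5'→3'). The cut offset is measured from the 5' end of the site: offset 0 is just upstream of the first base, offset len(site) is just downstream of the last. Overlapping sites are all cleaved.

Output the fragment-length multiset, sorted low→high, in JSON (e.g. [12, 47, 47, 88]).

[1,7,9,12,32]

Per-enzyme occurrences:
  BxoX (CCCC, off=0): starts [48, 49] → cuts [48, 49]
  MvoX (TGTAATAC, off=6): starts [1] → cuts [7]
  JekIX (ACTACT, off=0): no sites
  YnoVI (AACCACTG, off=7): starts [54] → cuts [0]
  UxaV (ATATAC, off=2): starts [14] → cuts [16]

Pooled cuts: [0, 7, 16, 48, 49]

Fragment lengths:
  0→7: 7 bp
  7→16: 9 bp
  16→48: 32 bp
  48→49: 1 bp
  49→0 (wrap): 61-49+0 = 12 bp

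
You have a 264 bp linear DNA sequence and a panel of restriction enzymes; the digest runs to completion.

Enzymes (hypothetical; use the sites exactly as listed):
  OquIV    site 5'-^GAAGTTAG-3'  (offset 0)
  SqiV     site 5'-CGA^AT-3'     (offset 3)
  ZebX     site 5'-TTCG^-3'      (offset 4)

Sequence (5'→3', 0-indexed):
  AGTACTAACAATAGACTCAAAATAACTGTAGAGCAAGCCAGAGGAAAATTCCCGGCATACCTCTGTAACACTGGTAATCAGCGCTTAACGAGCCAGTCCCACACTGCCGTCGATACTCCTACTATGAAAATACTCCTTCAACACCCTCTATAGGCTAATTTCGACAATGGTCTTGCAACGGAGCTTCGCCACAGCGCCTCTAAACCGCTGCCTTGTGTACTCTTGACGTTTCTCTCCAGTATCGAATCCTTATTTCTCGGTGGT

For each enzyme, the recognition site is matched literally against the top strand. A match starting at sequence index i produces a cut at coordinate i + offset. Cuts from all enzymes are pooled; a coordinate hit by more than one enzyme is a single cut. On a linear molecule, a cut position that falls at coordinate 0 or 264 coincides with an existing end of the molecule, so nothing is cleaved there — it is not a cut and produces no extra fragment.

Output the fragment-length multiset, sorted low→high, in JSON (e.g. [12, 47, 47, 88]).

Scan for sites:
  OquIV (GAAGTTAG, off=0): no sites
  SqiV CGAAT/3: at [242] ⇒ [245]
  ZebX TTCG/4: at [159, 184] ⇒ [163, 188]

Pooled cuts: [163, 188, 245]

Fragment lengths:
  [0,163): 163 bp
  [163,188): 25 bp
  [188,245): 57 bp
  [245,264): 19 bp

[19,25,57,163]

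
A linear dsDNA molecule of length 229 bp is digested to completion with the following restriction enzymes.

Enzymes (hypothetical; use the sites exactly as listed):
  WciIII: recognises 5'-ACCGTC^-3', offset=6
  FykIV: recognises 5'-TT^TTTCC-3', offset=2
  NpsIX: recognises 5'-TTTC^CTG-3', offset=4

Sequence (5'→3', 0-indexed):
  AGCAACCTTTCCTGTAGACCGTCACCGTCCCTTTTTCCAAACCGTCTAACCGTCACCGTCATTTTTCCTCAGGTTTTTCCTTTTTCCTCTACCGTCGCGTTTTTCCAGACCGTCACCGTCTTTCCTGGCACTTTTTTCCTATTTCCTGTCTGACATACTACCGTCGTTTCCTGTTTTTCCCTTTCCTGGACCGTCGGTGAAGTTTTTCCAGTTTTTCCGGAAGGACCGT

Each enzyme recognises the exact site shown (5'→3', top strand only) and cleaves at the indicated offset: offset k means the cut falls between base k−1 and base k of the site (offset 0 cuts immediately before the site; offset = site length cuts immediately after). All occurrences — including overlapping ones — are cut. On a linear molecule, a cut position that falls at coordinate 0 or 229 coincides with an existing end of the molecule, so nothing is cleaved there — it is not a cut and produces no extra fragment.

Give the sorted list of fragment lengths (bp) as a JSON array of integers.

[3,4,4,5,5,5,6,6,6,7,8,9,9,10,10,10,11,11,12,12,13,13,14,16,20]

Scan for sites:
  WciIII ACCGTC/6: at [17, 23, 40, 48, 54, 90, 108, 114, 159, 189] ⇒ [23, 29, 46, 54, 60, 96, 114, 120, 165, 195]
  FykIV TTTTTCC/2: at [31, 61, 73, 80, 99, 132, 173, 202, 211] ⇒ [33, 63, 75, 82, 101, 134, 175, 204, 213]
  NpsIX TTTCCTG/4: at [7, 120, 141, 166, 181] ⇒ [11, 124, 145, 170, 185]

Pooled cuts: [11, 23, 29, 33, 46, 54, 60, 63, 75, 82, 96, 101, 114, 120, 124, 134, 145, 165, 170, 175, 185, 195, 204, 213]

Fragments:
  [0,11): 11 bp
  [11,23): 12 bp
  [23,29): 6 bp
  [29,33): 4 bp
  [33,46): 13 bp
  [46,54): 8 bp
  [54,60): 6 bp
  [60,63): 3 bp
  [63,75): 12 bp
  [75,82): 7 bp
  [82,96): 14 bp
  [96,101): 5 bp
  [101,114): 13 bp
  [114,120): 6 bp
  [120,124): 4 bp
  [124,134): 10 bp
  [134,145): 11 bp
  [145,165): 20 bp
  [165,170): 5 bp
  [170,175): 5 bp
  [175,185): 10 bp
  [185,195): 10 bp
  [195,204): 9 bp
  [204,213): 9 bp
  [213,229): 16 bp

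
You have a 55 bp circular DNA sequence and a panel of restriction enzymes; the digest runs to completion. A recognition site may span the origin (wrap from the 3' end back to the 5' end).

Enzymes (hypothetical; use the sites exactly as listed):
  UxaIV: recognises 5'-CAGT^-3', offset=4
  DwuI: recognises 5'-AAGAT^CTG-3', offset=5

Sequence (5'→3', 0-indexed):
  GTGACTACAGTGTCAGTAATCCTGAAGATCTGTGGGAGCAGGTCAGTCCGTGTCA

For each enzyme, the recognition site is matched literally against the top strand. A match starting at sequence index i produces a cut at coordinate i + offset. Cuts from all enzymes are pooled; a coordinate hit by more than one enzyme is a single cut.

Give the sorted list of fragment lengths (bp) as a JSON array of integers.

Scan for sites:
  UxaIV CAGT/4: at [7, 13, 43, 53] ⇒ [2, 11, 17, 47]
  DwuI AAGATCTG/5: at [24] ⇒ [29]

All cut coordinates (distinct, sorted): [2, 11, 17, 29, 47]

Fragments:
  2→11: 9 bp
  11→17: 6 bp
  17→29: 12 bp
  29→47: 18 bp
  47→2 (wrap): 55-47+2 = 10 bp

[6,9,10,12,18]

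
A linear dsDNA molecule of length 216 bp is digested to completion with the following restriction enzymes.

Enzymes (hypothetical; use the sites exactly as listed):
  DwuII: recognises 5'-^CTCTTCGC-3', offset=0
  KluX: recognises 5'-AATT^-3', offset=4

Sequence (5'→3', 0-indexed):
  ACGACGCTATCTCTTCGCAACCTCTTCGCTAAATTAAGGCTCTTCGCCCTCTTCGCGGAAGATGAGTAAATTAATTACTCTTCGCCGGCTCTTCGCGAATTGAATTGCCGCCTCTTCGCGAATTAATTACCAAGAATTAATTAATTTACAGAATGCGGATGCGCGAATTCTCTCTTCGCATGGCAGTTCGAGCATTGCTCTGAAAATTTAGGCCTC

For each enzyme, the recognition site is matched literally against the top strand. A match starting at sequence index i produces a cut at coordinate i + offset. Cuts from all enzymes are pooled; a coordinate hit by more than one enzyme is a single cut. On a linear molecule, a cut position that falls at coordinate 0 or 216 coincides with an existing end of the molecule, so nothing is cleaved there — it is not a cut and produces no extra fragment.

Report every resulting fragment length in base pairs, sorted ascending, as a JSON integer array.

[1,2,4,4,4,4,4,5,5,8,9,10,10,11,11,13,13,14,23,24,37]

Scan for sites:
  DwuII CTCTTCGC/0: at [10, 21, 39, 48, 77, 88, 111, 171] ⇒ [10, 21, 39, 48, 77, 88, 111, 171]
  KluX AATT/4: at [31, 68, 72, 97, 102, 120, 124, 134, 138, 142, 165, 204] ⇒ [35, 72, 76, 101, 106, 124, 128, 138, 142, 146, 169, 208]

All cut coordinates (distinct, sorted): [10, 21, 35, 39, 48, 72, 76, 77, 88, 101, 106, 111, 124, 128, 138, 142, 146, 169, 171, 208]

Fragments:
  [0,10): 10 bp
  [10,21): 11 bp
  [21,35): 14 bp
  [35,39): 4 bp
  [39,48): 9 bp
  [48,72): 24 bp
  [72,76): 4 bp
  [76,77): 1 bp
  [77,88): 11 bp
  [88,101): 13 bp
  [101,106): 5 bp
  [106,111): 5 bp
  [111,124): 13 bp
  [124,128): 4 bp
  [128,138): 10 bp
  [138,142): 4 bp
  [142,146): 4 bp
  [146,169): 23 bp
  [169,171): 2 bp
  [171,208): 37 bp
  [208,216): 8 bp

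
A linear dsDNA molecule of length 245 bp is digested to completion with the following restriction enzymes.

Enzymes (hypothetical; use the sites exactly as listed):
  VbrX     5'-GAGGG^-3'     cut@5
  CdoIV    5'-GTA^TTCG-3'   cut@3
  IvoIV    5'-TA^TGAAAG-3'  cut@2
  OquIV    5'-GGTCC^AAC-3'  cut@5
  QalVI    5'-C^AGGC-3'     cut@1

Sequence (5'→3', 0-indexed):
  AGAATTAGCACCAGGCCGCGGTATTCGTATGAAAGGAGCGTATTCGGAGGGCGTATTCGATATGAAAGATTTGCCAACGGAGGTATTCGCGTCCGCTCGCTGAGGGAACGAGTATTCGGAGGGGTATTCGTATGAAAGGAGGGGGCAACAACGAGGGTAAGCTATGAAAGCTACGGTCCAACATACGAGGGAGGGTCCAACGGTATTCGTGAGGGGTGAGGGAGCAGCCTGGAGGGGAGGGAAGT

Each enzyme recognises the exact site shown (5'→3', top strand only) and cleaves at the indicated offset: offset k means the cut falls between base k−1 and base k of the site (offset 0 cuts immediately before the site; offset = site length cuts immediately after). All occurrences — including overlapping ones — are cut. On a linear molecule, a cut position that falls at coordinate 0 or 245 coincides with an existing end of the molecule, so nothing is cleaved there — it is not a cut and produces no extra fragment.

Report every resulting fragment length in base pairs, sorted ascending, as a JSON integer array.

Site scan:
  VbrX GAGGG/5: at [46, 101, 118, 138, 152, 186, 190, 210, 217, 231, 236] ⇒ [51, 106, 123, 143, 157, 191, 195, 215, 222, 236, 241]
  CdoIV GTATTCG/3: at [20, 39, 52, 82, 111, 123, 202] ⇒ [23, 42, 55, 85, 114, 126, 205]
  IvoIV TATGAAAG/2: at [27, 60, 130, 162] ⇒ [29, 62, 132, 164]
  OquIV GGTCCAAC/5: at [174, 193] ⇒ [179, 198]
  QalVI CAGGC/1: at [11] ⇒ [12]

All cut coordinates (distinct, sorted): [12, 23, 29, 42, 51, 55, 62, 85, 106, 114, 123, 126, 132, 143, 157, 164, 179, 191, 195, 198, 205, 215, 222, 236, 241]

Fragment lengths:
  [0,12): 12 bp
  [12,23): 11 bp
  [23,29): 6 bp
  [29,42): 13 bp
  [42,51): 9 bp
  [51,55): 4 bp
  [55,62): 7 bp
  [62,85): 23 bp
  [85,106): 21 bp
  [106,114): 8 bp
  [114,123): 9 bp
  [123,126): 3 bp
  [126,132): 6 bp
  [132,143): 11 bp
  [143,157): 14 bp
  [157,164): 7 bp
  [164,179): 15 bp
  [179,191): 12 bp
  [191,195): 4 bp
  [195,198): 3 bp
  [198,205): 7 bp
  [205,215): 10 bp
  [215,222): 7 bp
  [222,236): 14 bp
  [236,241): 5 bp
  [241,245): 4 bp

[3,3,4,4,4,5,6,6,7,7,7,7,8,9,9,10,11,11,12,12,13,14,14,15,21,23]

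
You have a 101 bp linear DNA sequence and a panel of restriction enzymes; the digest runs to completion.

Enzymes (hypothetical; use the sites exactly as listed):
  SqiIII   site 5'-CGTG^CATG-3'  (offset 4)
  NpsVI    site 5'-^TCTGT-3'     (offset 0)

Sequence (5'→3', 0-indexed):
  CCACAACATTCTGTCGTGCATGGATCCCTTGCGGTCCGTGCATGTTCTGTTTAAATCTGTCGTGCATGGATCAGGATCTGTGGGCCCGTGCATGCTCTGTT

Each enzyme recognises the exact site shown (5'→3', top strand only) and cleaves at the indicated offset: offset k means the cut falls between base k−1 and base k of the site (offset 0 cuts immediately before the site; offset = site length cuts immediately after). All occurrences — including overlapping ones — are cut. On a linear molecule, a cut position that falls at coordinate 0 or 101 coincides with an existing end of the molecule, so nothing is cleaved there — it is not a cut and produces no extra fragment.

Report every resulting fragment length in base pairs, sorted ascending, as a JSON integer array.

[5,5,6,9,9,9,10,12,14,22]

Site scan:
  SqiIII CGTGCATG/4: at [14, 36, 60, 86] ⇒ [18, 40, 64, 90]
  NpsVI TCTGT/0: at [9, 45, 55, 76, 95] ⇒ [9, 45, 55, 76, 95]

Pooled cuts: [9, 18, 40, 45, 55, 64, 76, 90, 95]

Fragments:
  [0,9): 9 bp
  [9,18): 9 bp
  [18,40): 22 bp
  [40,45): 5 bp
  [45,55): 10 bp
  [55,64): 9 bp
  [64,76): 12 bp
  [76,90): 14 bp
  [90,95): 5 bp
  [95,101): 6 bp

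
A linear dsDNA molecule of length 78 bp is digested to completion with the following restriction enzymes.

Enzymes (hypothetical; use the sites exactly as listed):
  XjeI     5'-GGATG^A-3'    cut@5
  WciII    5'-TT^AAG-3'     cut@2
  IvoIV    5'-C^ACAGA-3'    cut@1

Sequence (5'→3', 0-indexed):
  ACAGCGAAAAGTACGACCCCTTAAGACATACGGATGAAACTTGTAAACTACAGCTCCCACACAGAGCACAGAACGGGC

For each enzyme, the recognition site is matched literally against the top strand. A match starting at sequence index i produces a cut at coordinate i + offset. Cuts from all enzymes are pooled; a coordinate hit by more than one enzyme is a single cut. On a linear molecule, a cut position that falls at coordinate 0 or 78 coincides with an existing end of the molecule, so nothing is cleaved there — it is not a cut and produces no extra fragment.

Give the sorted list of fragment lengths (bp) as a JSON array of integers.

Scan for sites:
  XjeI GGATGA/5: at [31] ⇒ [36]
  WciII TTAAG/2: at [20] ⇒ [22]
  IvoIV CACAGA/1: at [59, 66] ⇒ [60, 67]

Pooled cuts: [22, 36, 60, 67]

Fragment lengths:
  [0,22): 22 bp
  [22,36): 14 bp
  [36,60): 24 bp
  [60,67): 7 bp
  [67,78): 11 bp

[7,11,14,22,24]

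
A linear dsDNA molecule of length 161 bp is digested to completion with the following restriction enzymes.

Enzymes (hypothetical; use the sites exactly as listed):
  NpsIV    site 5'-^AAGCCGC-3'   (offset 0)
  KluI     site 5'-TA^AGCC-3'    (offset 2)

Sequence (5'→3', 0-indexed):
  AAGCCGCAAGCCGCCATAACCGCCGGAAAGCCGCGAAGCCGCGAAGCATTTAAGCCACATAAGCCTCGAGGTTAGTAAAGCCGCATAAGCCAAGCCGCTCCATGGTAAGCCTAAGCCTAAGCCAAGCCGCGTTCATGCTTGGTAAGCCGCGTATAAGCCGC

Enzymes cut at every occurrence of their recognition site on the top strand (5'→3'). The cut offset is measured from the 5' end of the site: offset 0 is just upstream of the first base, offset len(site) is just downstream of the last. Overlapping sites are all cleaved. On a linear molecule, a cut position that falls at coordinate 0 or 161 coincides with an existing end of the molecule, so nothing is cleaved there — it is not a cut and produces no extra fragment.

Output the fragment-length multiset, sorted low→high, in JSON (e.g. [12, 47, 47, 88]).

Scan for sites:
  NpsIV AAGCCGC/0: at [0, 7, 27, 35, 77, 91, 123, 143, 154] ⇒ [7, 27, 35, 77, 91, 123, 143, 154] (position 0 is a terminus of the linear molecule — no cut)
  KluI TAAGCC/2: at [50, 59, 85, 105, 111, 117, 142, 153] ⇒ [52, 61, 87, 107, 113, 119, 144, 155]

Pooled cuts: [7, 27, 35, 52, 61, 77, 87, 91, 107, 113, 119, 123, 143, 144, 154, 155]

Fragment lengths:
  [0,7): 7 bp
  [7,27): 20 bp
  [27,35): 8 bp
  [35,52): 17 bp
  [52,61): 9 bp
  [61,77): 16 bp
  [77,87): 10 bp
  [87,91): 4 bp
  [91,107): 16 bp
  [107,113): 6 bp
  [113,119): 6 bp
  [119,123): 4 bp
  [123,143): 20 bp
  [143,144): 1 bp
  [144,154): 10 bp
  [154,155): 1 bp
  [155,161): 6 bp

[1,1,4,4,6,6,6,7,8,9,10,10,16,16,17,20,20]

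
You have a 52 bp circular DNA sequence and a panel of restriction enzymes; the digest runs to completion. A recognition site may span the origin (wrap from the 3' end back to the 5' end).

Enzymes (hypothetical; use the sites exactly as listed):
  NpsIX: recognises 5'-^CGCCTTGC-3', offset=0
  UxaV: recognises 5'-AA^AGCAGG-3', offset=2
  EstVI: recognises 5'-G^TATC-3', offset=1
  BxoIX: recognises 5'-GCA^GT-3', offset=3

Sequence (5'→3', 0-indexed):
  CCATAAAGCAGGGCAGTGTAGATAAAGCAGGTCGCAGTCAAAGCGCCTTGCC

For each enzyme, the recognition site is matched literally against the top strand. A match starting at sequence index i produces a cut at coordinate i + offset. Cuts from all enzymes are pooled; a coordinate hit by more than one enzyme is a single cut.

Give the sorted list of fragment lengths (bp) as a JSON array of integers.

Per-enzyme occurrences:
  NpsIX CGCCTTGC/0: at [43] ⇒ [43]
  UxaV AAAGCAGG/2: at [4, 23] ⇒ [6, 25]
  EstVI (GTATC, off=1): no sites
  BxoIX GCAGT/3: at [12, 33] ⇒ [15, 36]

Pooled cuts: [6, 15, 25, 36, 43]

Fragments:
  6→15: 9 bp
  15→25: 10 bp
  25→36: 11 bp
  36→43: 7 bp
  43→6 (wrap): 52-43+6 = 15 bp

[7,9,10,11,15]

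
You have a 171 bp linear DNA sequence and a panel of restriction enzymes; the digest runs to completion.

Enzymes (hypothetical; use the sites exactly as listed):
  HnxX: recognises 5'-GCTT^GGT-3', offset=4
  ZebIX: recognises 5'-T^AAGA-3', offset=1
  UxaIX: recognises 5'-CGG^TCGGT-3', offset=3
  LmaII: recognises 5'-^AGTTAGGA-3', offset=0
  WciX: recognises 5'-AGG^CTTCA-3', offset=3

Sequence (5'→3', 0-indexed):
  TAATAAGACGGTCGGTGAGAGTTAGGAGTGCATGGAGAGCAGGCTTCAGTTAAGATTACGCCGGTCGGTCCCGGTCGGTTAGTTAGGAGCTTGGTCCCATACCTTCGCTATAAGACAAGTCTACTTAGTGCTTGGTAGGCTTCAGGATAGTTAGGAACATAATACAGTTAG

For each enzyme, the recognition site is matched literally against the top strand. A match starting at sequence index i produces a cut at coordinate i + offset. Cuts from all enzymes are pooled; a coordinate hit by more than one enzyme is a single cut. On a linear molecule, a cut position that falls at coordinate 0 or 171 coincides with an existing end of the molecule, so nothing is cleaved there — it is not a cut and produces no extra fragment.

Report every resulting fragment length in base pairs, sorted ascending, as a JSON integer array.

[4,6,6,7,8,8,9,10,12,13,19,22,23,24]

Site scan:
  HnxX (GCTTGGT, off=4): starts [88, 129] → cuts [92, 133]
  ZebIX (TAAGA, off=1): starts [3, 50, 110] → cuts [4, 51, 111]
  UxaIX (CGGTCGGT, off=3): starts [8, 61, 71] → cuts [11, 64, 74]
  LmaII (AGTTAGGA, off=0): starts [19, 80, 148] → cuts [19, 80, 148]
  WciX (AGGCTTCA, off=3): starts [40, 136] → cuts [43, 139]

Pooled cuts: [4, 11, 19, 43, 51, 64, 74, 80, 92, 111, 133, 139, 148]

Fragments:
  [0,4): 4 bp
  [4,11): 7 bp
  [11,19): 8 bp
  [19,43): 24 bp
  [43,51): 8 bp
  [51,64): 13 bp
  [64,74): 10 bp
  [74,80): 6 bp
  [80,92): 12 bp
  [92,111): 19 bp
  [111,133): 22 bp
  [133,139): 6 bp
  [139,148): 9 bp
  [148,171): 23 bp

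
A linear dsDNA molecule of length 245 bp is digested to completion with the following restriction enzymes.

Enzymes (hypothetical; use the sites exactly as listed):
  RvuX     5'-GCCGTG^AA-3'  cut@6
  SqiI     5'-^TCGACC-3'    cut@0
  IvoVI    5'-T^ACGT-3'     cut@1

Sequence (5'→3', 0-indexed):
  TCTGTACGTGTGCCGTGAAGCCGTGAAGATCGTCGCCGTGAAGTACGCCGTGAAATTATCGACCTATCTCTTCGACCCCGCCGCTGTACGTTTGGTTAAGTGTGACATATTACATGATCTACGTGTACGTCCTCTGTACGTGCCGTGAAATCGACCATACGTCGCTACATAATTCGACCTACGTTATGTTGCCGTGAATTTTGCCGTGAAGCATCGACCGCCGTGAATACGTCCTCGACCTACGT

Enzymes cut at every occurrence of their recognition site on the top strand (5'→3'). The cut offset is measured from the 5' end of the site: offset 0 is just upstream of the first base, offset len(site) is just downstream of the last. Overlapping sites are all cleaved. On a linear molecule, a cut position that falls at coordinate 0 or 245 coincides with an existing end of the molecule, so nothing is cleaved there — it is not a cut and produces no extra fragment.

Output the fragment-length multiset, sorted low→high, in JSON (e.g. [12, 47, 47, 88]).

[3,3,4,5,5,6,6,6,7,7,8,8,10,11,12,12,12,12,13,15,15,16,16,33]

Site scan:
  RvuX (GCCGTGAA, off=6): starts [11, 19, 34, 46, 141, 190, 202, 219] → cuts [17, 25, 40, 52, 147, 196, 208, 225]
  SqiI (TCGACC, off=0): starts [58, 71, 150, 173, 213, 234] → cuts [58, 71, 150, 173, 213, 234]
  IvoVI (TACGT, off=1): starts [4, 86, 119, 125, 136, 157, 179, 227, 240] → cuts [5, 87, 120, 126, 137, 158, 180, 228, 241]

Pooled cuts: [5, 17, 25, 40, 52, 58, 71, 87, 120, 126, 137, 147, 150, 158, 173, 180, 196, 208, 213, 225, 228, 234, 241]

Fragment lengths:
  [0,5): 5 bp
  [5,17): 12 bp
  [17,25): 8 bp
  [25,40): 15 bp
  [40,52): 12 bp
  [52,58): 6 bp
  [58,71): 13 bp
  [71,87): 16 bp
  [87,120): 33 bp
  [120,126): 6 bp
  [126,137): 11 bp
  [137,147): 10 bp
  [147,150): 3 bp
  [150,158): 8 bp
  [158,173): 15 bp
  [173,180): 7 bp
  [180,196): 16 bp
  [196,208): 12 bp
  [208,213): 5 bp
  [213,225): 12 bp
  [225,228): 3 bp
  [228,234): 6 bp
  [234,241): 7 bp
  [241,245): 4 bp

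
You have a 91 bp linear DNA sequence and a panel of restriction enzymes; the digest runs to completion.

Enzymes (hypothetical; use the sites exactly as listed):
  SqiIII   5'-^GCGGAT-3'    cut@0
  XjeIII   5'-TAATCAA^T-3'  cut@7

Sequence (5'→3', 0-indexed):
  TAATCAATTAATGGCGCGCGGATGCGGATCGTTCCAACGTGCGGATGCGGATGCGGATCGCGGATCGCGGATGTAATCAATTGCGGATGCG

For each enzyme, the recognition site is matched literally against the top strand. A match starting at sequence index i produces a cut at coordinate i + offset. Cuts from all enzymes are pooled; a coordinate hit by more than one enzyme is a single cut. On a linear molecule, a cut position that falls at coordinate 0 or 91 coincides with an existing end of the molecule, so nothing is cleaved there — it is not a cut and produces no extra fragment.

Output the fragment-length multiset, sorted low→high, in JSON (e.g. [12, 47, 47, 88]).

Scan for sites:
  SqiIII GCGGAT/0: at [17, 23, 40, 46, 52, 59, 66, 82] ⇒ [17, 23, 40, 46, 52, 59, 66, 82]
  XjeIII TAATCAAT/7: at [0, 73] ⇒ [7, 80]

All cut coordinates (distinct, sorted): [7, 17, 23, 40, 46, 52, 59, 66, 80, 82]

Fragments:
  [0,7): 7 bp
  [7,17): 10 bp
  [17,23): 6 bp
  [23,40): 17 bp
  [40,46): 6 bp
  [46,52): 6 bp
  [52,59): 7 bp
  [59,66): 7 bp
  [66,80): 14 bp
  [80,82): 2 bp
  [82,91): 9 bp

[2,6,6,6,7,7,7,9,10,14,17]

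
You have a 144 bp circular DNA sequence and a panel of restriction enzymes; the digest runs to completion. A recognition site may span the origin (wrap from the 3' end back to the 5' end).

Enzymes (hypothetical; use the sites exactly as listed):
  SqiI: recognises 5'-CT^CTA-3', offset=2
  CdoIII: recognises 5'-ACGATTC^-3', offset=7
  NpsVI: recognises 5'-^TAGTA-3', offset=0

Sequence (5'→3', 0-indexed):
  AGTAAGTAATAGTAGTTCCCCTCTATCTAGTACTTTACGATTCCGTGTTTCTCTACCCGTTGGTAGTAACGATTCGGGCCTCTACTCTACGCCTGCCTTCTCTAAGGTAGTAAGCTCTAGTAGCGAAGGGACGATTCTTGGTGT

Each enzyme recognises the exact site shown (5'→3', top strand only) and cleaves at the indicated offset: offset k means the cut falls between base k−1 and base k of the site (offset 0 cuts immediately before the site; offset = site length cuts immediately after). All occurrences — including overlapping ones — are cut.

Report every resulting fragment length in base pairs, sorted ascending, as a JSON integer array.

[1,5,5,6,6,6,9,9,10,11,12,13,15,16,20]

Scan for sites:
  SqiI CTCTA/2: at [20, 50, 79, 84, 99, 114] ⇒ [22, 52, 81, 86, 101, 116]
  CdoIII ACGATTC/7: at [36, 68, 130] ⇒ [43, 75, 137]
  NpsVI TAGTA/0: at [9, 27, 63, 107, 117, 143] ⇒ [9, 27, 63, 107, 117, 143]

All cut coordinates (distinct, sorted): [9, 22, 27, 43, 52, 63, 75, 81, 86, 101, 107, 116, 117, 137, 143]

Fragments:
  9→22: 13 bp
  22→27: 5 bp
  27→43: 16 bp
  43→52: 9 bp
  52→63: 11 bp
  63→75: 12 bp
  75→81: 6 bp
  81→86: 5 bp
  86→101: 15 bp
  101→107: 6 bp
  107→116: 9 bp
  116→117: 1 bp
  117→137: 20 bp
  137→143: 6 bp
  143→9 (wrap): 144-143+9 = 10 bp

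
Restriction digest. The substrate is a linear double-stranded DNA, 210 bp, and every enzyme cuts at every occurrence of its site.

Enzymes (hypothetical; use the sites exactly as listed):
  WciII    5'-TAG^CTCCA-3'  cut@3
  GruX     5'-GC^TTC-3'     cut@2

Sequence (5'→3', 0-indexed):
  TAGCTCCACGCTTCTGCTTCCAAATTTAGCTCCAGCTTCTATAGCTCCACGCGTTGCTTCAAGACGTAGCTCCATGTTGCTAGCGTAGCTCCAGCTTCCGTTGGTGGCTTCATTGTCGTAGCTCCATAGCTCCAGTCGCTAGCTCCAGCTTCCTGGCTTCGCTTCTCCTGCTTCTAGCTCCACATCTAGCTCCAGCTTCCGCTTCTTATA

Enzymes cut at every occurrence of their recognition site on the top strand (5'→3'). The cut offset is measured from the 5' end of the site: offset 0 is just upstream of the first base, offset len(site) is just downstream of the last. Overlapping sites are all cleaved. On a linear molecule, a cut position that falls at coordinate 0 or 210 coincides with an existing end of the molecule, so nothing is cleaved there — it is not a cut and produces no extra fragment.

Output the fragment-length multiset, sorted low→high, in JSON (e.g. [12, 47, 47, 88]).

[3,5,6,6,6,7,7,7,7,8,8,8,8,8,9,12,12,12,13,13,13,13,19]

Site scan:
  WciII (TAGCTCCA, off=3): starts [0, 26, 41, 66, 85, 118, 126, 139, 174, 186] → cuts [3, 29, 44, 69, 88, 121, 129, 142, 177, 189]
  GruX (GCTTC, off=2): starts [9, 15, 34, 55, 93, 106, 147, 155, 160, 169, 194, 200] → cuts [11, 17, 36, 57, 95, 108, 149, 157, 162, 171, 196, 202]

All cut coordinates (distinct, sorted): [3, 11, 17, 29, 36, 44, 57, 69, 88, 95, 108, 121, 129, 142, 149, 157, 162, 171, 177, 189, 196, 202]

Fragments:
  [0,3): 3 bp
  [3,11): 8 bp
  [11,17): 6 bp
  [17,29): 12 bp
  [29,36): 7 bp
  [36,44): 8 bp
  [44,57): 13 bp
  [57,69): 12 bp
  [69,88): 19 bp
  [88,95): 7 bp
  [95,108): 13 bp
  [108,121): 13 bp
  [121,129): 8 bp
  [129,142): 13 bp
  [142,149): 7 bp
  [149,157): 8 bp
  [157,162): 5 bp
  [162,171): 9 bp
  [171,177): 6 bp
  [177,189): 12 bp
  [189,196): 7 bp
  [196,202): 6 bp
  [202,210): 8 bp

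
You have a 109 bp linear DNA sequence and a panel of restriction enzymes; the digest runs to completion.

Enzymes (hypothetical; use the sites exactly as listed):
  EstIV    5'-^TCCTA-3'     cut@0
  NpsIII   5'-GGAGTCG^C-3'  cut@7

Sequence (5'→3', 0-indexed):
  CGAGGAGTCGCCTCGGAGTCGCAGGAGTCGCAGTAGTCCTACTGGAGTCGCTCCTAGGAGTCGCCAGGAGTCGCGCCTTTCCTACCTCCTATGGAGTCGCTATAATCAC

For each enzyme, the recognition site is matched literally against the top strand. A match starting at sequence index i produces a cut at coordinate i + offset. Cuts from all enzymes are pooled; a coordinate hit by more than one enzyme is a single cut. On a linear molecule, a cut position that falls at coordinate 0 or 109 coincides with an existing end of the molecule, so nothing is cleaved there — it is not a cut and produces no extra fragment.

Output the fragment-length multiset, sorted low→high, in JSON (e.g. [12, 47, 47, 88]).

[1,6,6,7,9,10,10,10,11,12,13,14]

Site scan:
  EstIV (TCCTA, off=0): starts [36, 51, 79, 86] → cuts [36, 51, 79, 86]
  NpsIII (GGAGTCGC, off=7): starts [3, 14, 23, 43, 56, 66, 92] → cuts [10, 21, 30, 50, 63, 73, 99]

Pooled cuts: [10, 21, 30, 36, 50, 51, 63, 73, 79, 86, 99]

Fragments:
  [0,10): 10 bp
  [10,21): 11 bp
  [21,30): 9 bp
  [30,36): 6 bp
  [36,50): 14 bp
  [50,51): 1 bp
  [51,63): 12 bp
  [63,73): 10 bp
  [73,79): 6 bp
  [79,86): 7 bp
  [86,99): 13 bp
  [99,109): 10 bp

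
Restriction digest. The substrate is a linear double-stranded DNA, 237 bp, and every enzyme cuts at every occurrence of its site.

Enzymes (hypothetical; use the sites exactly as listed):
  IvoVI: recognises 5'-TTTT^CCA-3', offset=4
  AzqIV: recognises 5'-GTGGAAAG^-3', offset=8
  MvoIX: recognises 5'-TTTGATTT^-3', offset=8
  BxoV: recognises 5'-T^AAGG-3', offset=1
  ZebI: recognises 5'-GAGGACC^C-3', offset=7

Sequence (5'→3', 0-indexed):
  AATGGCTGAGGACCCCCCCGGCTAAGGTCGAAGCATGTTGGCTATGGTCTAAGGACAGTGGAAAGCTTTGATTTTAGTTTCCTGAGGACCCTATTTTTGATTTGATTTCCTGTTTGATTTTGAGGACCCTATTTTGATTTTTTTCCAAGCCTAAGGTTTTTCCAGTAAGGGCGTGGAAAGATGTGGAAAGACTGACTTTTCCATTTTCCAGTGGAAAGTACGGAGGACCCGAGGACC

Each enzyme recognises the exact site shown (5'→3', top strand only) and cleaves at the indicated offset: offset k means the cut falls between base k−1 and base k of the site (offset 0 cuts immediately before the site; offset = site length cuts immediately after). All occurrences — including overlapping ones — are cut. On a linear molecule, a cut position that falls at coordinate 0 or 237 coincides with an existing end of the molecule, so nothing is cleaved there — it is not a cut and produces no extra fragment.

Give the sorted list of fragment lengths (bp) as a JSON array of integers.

[4,5,5,7,8,8,8,9,9,9,10,10,11,11,12,12,13,14,14,15,16,27]

Per-enzyme occurrences:
  IvoVI TTTTCCA/4: at [140, 157, 196, 203] ⇒ [144, 161, 200, 207]
  AzqIV GTGGAAAG/8: at [57, 172, 182, 210] ⇒ [65, 180, 190, 218]
  MvoIX TTTGATTT/8: at [66, 95, 100, 112, 132] ⇒ [74, 103, 108, 120, 140]
  BxoV TAAGG/1: at [22, 49, 151, 165] ⇒ [23, 50, 152, 166]
  ZebI GAGGACCC/7: at [7, 83, 121, 222] ⇒ [14, 90, 128, 229]

Pooled cuts: [14, 23, 50, 65, 74, 90, 103, 108, 120, 128, 140, 144, 152, 161, 166, 180, 190, 200, 207, 218, 229]

Fragments:
  [0,14): 14 bp
  [14,23): 9 bp
  [23,50): 27 bp
  [50,65): 15 bp
  [65,74): 9 bp
  [74,90): 16 bp
  [90,103): 13 bp
  [103,108): 5 bp
  [108,120): 12 bp
  [120,128): 8 bp
  [128,140): 12 bp
  [140,144): 4 bp
  [144,152): 8 bp
  [152,161): 9 bp
  [161,166): 5 bp
  [166,180): 14 bp
  [180,190): 10 bp
  [190,200): 10 bp
  [200,207): 7 bp
  [207,218): 11 bp
  [218,229): 11 bp
  [229,237): 8 bp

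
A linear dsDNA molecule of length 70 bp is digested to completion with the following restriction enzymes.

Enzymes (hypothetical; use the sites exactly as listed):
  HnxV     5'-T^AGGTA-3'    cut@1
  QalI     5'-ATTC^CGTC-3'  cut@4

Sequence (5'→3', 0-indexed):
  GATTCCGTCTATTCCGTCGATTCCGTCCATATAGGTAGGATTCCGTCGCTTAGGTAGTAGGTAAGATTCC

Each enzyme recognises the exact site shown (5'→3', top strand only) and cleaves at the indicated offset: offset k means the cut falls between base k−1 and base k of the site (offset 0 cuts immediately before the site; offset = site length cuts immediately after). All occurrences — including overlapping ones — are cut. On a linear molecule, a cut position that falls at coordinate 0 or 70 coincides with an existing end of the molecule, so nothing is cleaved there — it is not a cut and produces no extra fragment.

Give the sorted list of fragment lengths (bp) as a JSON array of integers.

[5,7,8,9,9,9,11,12]

Per-enzyme occurrences:
  HnxV (TAGGTA, off=1): starts [31, 50, 57] → cuts [32, 51, 58]
  QalI (ATTCCGTC, off=4): starts [1, 10, 19, 39] → cuts [5, 14, 23, 43]

All cut coordinates (distinct, sorted): [5, 14, 23, 32, 43, 51, 58]

Fragment lengths:
  [0,5): 5 bp
  [5,14): 9 bp
  [14,23): 9 bp
  [23,32): 9 bp
  [32,43): 11 bp
  [43,51): 8 bp
  [51,58): 7 bp
  [58,70): 12 bp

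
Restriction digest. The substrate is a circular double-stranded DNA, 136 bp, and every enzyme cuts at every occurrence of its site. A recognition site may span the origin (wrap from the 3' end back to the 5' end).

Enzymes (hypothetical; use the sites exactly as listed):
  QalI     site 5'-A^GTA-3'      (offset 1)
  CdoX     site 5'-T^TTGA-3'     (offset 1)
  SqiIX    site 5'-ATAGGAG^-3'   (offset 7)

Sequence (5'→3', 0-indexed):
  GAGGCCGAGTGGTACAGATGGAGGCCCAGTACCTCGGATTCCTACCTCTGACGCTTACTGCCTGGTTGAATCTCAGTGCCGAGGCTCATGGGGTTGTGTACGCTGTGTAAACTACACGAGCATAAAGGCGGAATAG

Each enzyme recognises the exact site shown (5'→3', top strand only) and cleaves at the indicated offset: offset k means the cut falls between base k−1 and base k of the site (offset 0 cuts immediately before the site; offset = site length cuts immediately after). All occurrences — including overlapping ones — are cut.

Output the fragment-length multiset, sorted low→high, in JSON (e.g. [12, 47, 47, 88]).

Per-enzyme occurrences:
  QalI AGTA/1: at [27] ⇒ [28]
  CdoX (TTTGA, off=1): no sites
  SqiIX ATAGGAG/7: at [132] ⇒ [3]

Pooled cuts: [3, 28]

Fragment lengths:
  3→28: 25 bp
  28→3 (wrap): 136-28+3 = 111 bp

[25,111]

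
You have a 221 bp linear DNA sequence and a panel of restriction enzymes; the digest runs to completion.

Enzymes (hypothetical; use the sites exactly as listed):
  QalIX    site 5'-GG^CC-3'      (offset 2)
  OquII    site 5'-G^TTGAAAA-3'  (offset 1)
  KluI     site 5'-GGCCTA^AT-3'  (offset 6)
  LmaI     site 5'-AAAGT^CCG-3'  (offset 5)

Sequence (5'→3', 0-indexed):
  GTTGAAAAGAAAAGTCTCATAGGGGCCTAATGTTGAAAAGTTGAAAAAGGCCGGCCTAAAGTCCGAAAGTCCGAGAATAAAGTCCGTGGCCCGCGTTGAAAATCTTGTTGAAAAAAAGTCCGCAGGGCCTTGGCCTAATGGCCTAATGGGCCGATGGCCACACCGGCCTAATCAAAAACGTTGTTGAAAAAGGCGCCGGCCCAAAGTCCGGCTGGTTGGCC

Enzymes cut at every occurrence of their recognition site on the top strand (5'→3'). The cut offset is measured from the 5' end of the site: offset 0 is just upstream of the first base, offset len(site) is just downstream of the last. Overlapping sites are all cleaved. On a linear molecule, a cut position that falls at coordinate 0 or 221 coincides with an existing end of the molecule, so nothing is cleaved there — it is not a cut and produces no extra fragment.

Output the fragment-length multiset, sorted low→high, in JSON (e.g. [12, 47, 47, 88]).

[1,2,3,4,4,4,4,4,4,5,6,6,6,7,8,8,8,8,8,9,10,12,12,12,13,13,16,24]

Site scan:
  QalIX GGCC/2: at [23, 48, 52, 87, 125, 131, 139, 148, 155, 164, 197, 217] ⇒ [25, 50, 54, 89, 127, 133, 141, 150, 157, 166, 199, 219]
  OquII GTTGAAAA/1: at [0, 31, 39, 94, 106, 182] ⇒ [1, 32, 40, 95, 107, 183]
  KluI GGCCTAAT/6: at [23, 131, 139, 164] ⇒ [29, 137, 145, 170]
  LmaI AAAGTCCG/5: at [57, 65, 78, 114, 202] ⇒ [62, 70, 83, 119, 207]

Pooled cuts: [1, 25, 29, 32, 40, 50, 54, 62, 70, 83, 89, 95, 107, 119, 127, 133, 137, 141, 145, 150, 157, 166, 170, 183, 199, 207, 219]

Fragments:
  [0,1): 1 bp
  [1,25): 24 bp
  [25,29): 4 bp
  [29,32): 3 bp
  [32,40): 8 bp
  [40,50): 10 bp
  [50,54): 4 bp
  [54,62): 8 bp
  [62,70): 8 bp
  [70,83): 13 bp
  [83,89): 6 bp
  [89,95): 6 bp
  [95,107): 12 bp
  [107,119): 12 bp
  [119,127): 8 bp
  [127,133): 6 bp
  [133,137): 4 bp
  [137,141): 4 bp
  [141,145): 4 bp
  [145,150): 5 bp
  [150,157): 7 bp
  [157,166): 9 bp
  [166,170): 4 bp
  [170,183): 13 bp
  [183,199): 16 bp
  [199,207): 8 bp
  [207,219): 12 bp
  [219,221): 2 bp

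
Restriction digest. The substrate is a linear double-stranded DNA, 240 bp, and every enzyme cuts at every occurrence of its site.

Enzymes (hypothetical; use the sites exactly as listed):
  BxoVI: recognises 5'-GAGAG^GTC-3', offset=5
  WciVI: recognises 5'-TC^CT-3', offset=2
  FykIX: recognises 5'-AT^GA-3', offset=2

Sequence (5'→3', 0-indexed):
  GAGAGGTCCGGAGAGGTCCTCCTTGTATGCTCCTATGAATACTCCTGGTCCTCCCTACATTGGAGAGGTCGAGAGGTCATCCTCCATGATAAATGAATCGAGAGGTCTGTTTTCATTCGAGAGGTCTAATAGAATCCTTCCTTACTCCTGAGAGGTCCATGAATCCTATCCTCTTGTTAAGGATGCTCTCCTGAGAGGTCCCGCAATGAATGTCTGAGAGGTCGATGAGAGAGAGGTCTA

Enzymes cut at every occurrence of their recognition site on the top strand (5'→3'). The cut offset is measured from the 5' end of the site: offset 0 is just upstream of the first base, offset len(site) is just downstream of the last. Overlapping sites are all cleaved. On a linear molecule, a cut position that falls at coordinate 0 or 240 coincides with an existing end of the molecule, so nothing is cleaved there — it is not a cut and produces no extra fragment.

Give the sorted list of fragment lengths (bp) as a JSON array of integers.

Per-enzyme occurrences:
  BxoVI (GAGAGGTC, off=5): starts [0, 10, 62, 70, 99, 118, 149, 192, 215, 230] → cuts [5, 15, 67, 75, 104, 123, 154, 197, 220, 235]
  WciVI (TCCT, off=2): starts [16, 19, 30, 42, 48, 79, 134, 138, 145, 163, 168, 188] → cuts [18, 21, 32, 44, 50, 81, 136, 140, 147, 165, 170, 190]
  FykIX (ATGA, off=2): starts [34, 85, 92, 158, 205, 224] → cuts [36, 87, 94, 160, 207, 226]

All cut coordinates (distinct, sorted): [5, 15, 18, 21, 32, 36, 44, 50, 67, 75, 81, 87, 94, 104, 123, 136, 140, 147, 154, 160, 165, 170, 190, 197, 207, 220, 226, 235]

Fragment lengths:
  [0,5): 5 bp
  [5,15): 10 bp
  [15,18): 3 bp
  [18,21): 3 bp
  [21,32): 11 bp
  [32,36): 4 bp
  [36,44): 8 bp
  [44,50): 6 bp
  [50,67): 17 bp
  [67,75): 8 bp
  [75,81): 6 bp
  [81,87): 6 bp
  [87,94): 7 bp
  [94,104): 10 bp
  [104,123): 19 bp
  [123,136): 13 bp
  [136,140): 4 bp
  [140,147): 7 bp
  [147,154): 7 bp
  [154,160): 6 bp
  [160,165): 5 bp
  [165,170): 5 bp
  [170,190): 20 bp
  [190,197): 7 bp
  [197,207): 10 bp
  [207,220): 13 bp
  [220,226): 6 bp
  [226,235): 9 bp
  [235,240): 5 bp

[3,3,4,4,5,5,5,5,6,6,6,6,6,7,7,7,7,8,8,9,10,10,10,11,13,13,17,19,20]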